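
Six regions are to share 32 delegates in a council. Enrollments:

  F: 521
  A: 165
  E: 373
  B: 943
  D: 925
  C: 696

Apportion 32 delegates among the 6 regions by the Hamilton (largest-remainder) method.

The standard divisor is 3623/32 ≈ 113.219.
Standard quotas: F 4.602, A 1.457, E 3.295, B 8.329, D 8.170, C 6.147.
Lower quotas: F 4, A 1, E 3, B 8, D 8, C 6 (sum 30, leaving 2 seats).
Remainders in descending order: F 0.602, A 0.457, B 0.329, E 0.295, D 0.170, C 0.147.
The surplus seats go to F, A.

F 5, A 2, E 3, B 8, D 8, C 6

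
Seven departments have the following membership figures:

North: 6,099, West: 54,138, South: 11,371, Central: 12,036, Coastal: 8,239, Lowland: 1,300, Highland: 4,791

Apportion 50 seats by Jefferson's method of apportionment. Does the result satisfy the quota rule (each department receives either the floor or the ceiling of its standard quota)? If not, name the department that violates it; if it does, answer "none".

West

Standard quotas: North 3.113, West 27.629, South 5.803, Central 6.142, Coastal 4.205, Lowland 0.663, Highland 2.445.
Jefferson allocation: North 3, West 29, South 6, Central 6, Coastal 4, Lowland 0, Highland 2.
West has quota 27.629 (lower 27, upper 28) but receives 29 — outside the quota interval.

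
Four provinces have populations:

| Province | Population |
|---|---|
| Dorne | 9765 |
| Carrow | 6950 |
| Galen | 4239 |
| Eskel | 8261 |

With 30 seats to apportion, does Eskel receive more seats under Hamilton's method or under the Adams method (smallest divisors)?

Hamilton

Hamilton: Dorne 10, Carrow 7, Galen 4, Eskel 9.
Adams: Dorne 10, Carrow 7, Galen 5, Eskel 8.
Eskel gets 9 under Hamilton and 8 under Adams.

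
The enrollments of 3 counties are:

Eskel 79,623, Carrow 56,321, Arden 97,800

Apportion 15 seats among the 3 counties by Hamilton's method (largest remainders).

Standard divisor: 233744 ÷ 15 ≈ 15582.933.
Standard quotas: Eskel 5.1096, Carrow 3.6143, Arden 6.2761.
Lower quotas: Eskel 5, Carrow 3, Arden 6 (sum 14, leaving 1 seat).
Remainders in descending order: Carrow 0.6143, Arden 0.2761, Eskel 0.1096.
Largest remainder: Carrow receives the extra seat.

Eskel 5, Carrow 4, Arden 6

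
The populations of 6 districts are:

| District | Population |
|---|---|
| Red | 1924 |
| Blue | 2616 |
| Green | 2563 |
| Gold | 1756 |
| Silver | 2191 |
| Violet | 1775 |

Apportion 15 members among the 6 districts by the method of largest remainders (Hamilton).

Red=2; Blue=3; Green=3; Gold=2; Silver=3; Violet=2

The standard divisor is 12825/15 = 855.
Standard quotas: Red 2.250, Blue 3.060, Green 2.998, Gold 2.054, Silver 2.563, Violet 2.076.
Lower quotas: Red 2, Blue 3, Green 2, Gold 2, Silver 2, Violet 2 (sum 13, leaving 2 seats).
Remainders in descending order: Green 0.998, Silver 0.563, Red 0.250, Violet 0.076, Blue 0.060, Gold 0.054.
The surplus seats go to Green, Silver.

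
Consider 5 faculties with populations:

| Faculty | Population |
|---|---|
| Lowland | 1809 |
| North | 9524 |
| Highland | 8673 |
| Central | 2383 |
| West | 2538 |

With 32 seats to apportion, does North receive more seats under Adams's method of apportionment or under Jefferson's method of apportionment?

Adams: Lowland 3, North 12, Highland 11, Central 3, West 3.
Jefferson: Lowland 2, North 13, Highland 11, Central 3, West 3.
North gets 12 under Adams and 13 under Jefferson.

Jefferson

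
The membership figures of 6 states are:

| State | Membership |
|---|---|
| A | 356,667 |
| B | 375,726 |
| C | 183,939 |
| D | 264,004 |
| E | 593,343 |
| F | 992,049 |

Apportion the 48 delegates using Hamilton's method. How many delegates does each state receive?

Standard divisor: 2765728 ÷ 48 ≈ 57619.333.
Standard quotas: A 6.1901, B 6.5208, C 3.1923, D 4.5819, E 10.2976, F 17.2173.
Lower quotas: A 6, B 6, C 3, D 4, E 10, F 17 (sum 46, leaving 2 seats).
Remainders in descending order: D 0.5819, B 0.5208, E 0.2976, F 0.2173, C 0.1923, A 0.1901.
Largest remainders: D, B receive the extra seats.

A=6; B=7; C=3; D=5; E=10; F=17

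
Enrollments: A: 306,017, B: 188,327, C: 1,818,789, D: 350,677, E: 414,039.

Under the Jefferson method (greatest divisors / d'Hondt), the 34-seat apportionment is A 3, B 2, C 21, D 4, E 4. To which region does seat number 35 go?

E

Priority for the next seat is population ÷ (current seats + 1).
Priorities: A 76504.250, B 62775.667, C 82672.227, D 70135.400, E 82807.800.
Highest priority: E.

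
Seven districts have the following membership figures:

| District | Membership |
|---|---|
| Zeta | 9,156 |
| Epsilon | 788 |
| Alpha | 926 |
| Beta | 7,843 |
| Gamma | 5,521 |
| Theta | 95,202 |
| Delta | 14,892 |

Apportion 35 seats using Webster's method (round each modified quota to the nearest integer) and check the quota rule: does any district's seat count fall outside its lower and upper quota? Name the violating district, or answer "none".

Standard quotas: Zeta 2.386, Epsilon 0.205, Alpha 0.241, Beta 2.044, Gamma 1.439, Theta 24.805, Delta 3.880.
Webster allocation: Zeta 2, Epsilon 0, Alpha 0, Beta 2, Gamma 1, Theta 26, Delta 4.
Theta has quota 24.805 (lower 24, upper 25) but receives 26 — outside the quota interval.

Theta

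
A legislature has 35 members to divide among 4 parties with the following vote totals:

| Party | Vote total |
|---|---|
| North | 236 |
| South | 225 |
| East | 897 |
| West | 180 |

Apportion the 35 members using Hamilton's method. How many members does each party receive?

Standard divisor: 1538 ÷ 35 ≈ 43.943.
Standard quotas: North 5.371, South 5.120, East 20.413, West 4.096.
Lower quotas: North 5, South 5, East 20, West 4 (sum 34, leaving 1 seat).
Remainders in descending order: East 0.413, North 0.371, South 0.120, West 0.096.
Largest remainder: East receives the extra seat.

North=5, South=5, East=21, West=4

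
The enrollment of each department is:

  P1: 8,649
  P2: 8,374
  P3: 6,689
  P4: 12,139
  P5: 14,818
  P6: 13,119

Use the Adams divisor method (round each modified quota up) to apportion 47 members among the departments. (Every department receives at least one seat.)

Standard divisor 63788/47 ≈ 1357.191; standard quotas: P1 6.373, P2 6.170, P3 4.929, P4 8.944, P5 10.918, P6 9.666.
Rounding up gives 7, 7, 5, 9, 11, 10 = 49 seats, so the divisor must be adjusted.
With modified divisor 1450: modified quotas P1 5.965, P2 5.775, P3 4.613, P4 8.372, P5 10.219, P6 9.048.
Rounding up: P1 6, P2 6, P3 5, P4 9, P5 11, P6 10 (total 47).

P1 6; P2 6; P3 5; P4 9; P5 11; P6 10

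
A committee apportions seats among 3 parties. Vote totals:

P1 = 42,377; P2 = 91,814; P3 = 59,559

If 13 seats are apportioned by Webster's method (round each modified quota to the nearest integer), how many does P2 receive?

6

Standard divisor 193750/13 ≈ 14903.846; standard quotas: P1 2.843, P2 6.160, P3 3.996.
Rounding to the nearest integer gives P1 3, P2 6, P3 4 — total 13, matching the house size, so no adjustment is needed.
P2 receives 6.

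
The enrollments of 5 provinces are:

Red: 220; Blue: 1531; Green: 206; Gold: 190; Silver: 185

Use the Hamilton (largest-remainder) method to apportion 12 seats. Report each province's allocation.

Red: 1, Blue: 8, Green: 1, Gold: 1, Silver: 1

Standard divisor: 2332 ÷ 12 ≈ 194.333.
Standard quotas: Red 1.132, Blue 7.878, Green 1.060, Gold 0.978, Silver 0.952.
Lower quotas: Red 1, Blue 7, Green 1, Gold 0, Silver 0 (sum 9, leaving 3 seats).
Remainders in descending order: Gold 0.978, Silver 0.952, Blue 0.878, Red 0.132, Green 0.060.
The surplus seats go to Gold, Silver, Blue.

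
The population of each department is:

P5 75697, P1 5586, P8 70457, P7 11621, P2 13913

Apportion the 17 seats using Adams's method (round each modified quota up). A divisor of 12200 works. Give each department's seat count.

With modified divisor 12200: modified quotas P5 6.205, P1 0.458, P8 5.775, P7 0.953, P2 1.140.
Rounding up: P5 7, P1 1, P8 6, P7 1, P2 2 (total 17).

P5 7, P1 1, P8 6, P7 1, P2 2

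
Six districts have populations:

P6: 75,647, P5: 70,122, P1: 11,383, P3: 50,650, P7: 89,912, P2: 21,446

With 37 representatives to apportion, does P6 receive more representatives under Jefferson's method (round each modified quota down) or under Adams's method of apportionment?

Jefferson

Jefferson: P6 9, P5 8, P1 1, P3 6, P7 11, P2 2.
Adams: P6 8, P5 8, P1 2, P3 6, P7 10, P2 3.
P6 gets 9 under Jefferson and 8 under Adams.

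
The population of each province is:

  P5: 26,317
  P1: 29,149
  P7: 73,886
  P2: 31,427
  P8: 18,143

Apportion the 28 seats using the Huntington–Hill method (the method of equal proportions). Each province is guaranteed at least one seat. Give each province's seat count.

P5 4; P1 5; P7 11; P2 5; P8 3

With divisor 6474: modified quotas P5 4.065, P1 4.502, P7 11.413, P2 4.854, P8 2.802.
Geometric-mean thresholds: P5 √(4·5)=4.472, P1 √(4·5)=4.472, P7 √(11·12)=11.489, P2 √(4·5)=4.472, P8 √(2·3)=2.449.
Each quota rounded against its threshold gives P5 4, P1 5, P7 11, P2 5, P8 3 (total 28).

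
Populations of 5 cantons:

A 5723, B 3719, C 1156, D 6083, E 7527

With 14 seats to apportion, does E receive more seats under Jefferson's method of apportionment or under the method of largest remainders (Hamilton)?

Jefferson: A 3, B 2, C 0, D 4, E 5.
Hamilton: A 3, B 2, C 1, D 4, E 4.
E gets 5 under Jefferson and 4 under Hamilton.

Jefferson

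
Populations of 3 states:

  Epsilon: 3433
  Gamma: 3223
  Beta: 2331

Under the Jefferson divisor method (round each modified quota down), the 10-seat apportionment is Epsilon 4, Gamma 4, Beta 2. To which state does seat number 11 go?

Beta

Priority for the next seat is population ÷ (current seats + 1).
Priorities: Epsilon 686.600, Gamma 644.600, Beta 777.000.
Highest priority: Beta.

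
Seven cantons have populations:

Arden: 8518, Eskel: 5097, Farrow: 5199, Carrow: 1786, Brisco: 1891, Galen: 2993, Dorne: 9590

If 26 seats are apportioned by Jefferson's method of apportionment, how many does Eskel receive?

4

Standard divisor 35074/26 ≈ 1349; standard quotas: Arden 6.314, Eskel 3.778, Farrow 3.854, Carrow 1.324, Brisco 1.402, Galen 2.219, Dorne 7.109.
Rounding down gives 6, 3, 3, 1, 1, 2, 7 = 23 seats, so the divisor must be adjusted.
With modified divisor 1210: modified quotas Arden 7.040, Eskel 4.212, Farrow 4.297, Carrow 1.476, Brisco 1.563, Galen 2.474, Dorne 7.926.
Rounding down: Arden 7, Eskel 4, Farrow 4, Carrow 1, Brisco 1, Galen 2, Dorne 7 (total 26).
Eskel receives 4.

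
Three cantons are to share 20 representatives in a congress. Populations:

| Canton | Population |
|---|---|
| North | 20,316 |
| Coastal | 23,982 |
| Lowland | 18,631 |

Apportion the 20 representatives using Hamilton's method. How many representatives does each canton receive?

North 6, Coastal 8, Lowland 6

Total 62929; standard divisor 62929/20 ≈ 3146.45.
Standard quotas: North 6.4568, Coastal 7.6219, Lowland 5.9213.
Lower quotas: North 6, Coastal 7, Lowland 5 (sum 18, leaving 2 seats).
Remainders in descending order: Lowland 0.9213, Coastal 0.6219, North 0.4568.
Largest remainders: Lowland, Coastal receive the extra seats.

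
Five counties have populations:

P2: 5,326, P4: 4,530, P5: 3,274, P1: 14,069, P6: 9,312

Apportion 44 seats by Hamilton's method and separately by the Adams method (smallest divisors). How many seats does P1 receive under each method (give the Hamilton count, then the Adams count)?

Hamilton: P2 6, P4 6, P5 4, P1 17, P6 11.
Adams: P2 7, P4 6, P5 4, P1 16, P6 11.
P1 gets 17 under Hamilton and 16 under Adams.

17 and 16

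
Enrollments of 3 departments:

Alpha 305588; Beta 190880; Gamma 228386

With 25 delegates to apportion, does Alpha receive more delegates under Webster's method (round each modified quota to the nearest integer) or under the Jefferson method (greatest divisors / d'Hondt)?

Webster: Alpha 10, Beta 7, Gamma 8.
Jefferson: Alpha 11, Beta 6, Gamma 8.
Alpha gets 10 under Webster and 11 under Jefferson.

Jefferson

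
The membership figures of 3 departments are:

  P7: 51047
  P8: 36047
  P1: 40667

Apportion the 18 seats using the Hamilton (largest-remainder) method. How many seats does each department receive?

P7: 7; P8: 5; P1: 6

Standard divisor: 127761 ÷ 18 ≈ 7097.833.
Standard quotas: P7 7.1919, P8 5.0786, P1 5.7295.
Lower quotas: P7 7, P8 5, P1 5 (sum 17, leaving 1 seat).
Remainders in descending order: P1 0.7295, P7 0.1919, P8 0.0786.
Largest remainder: P1 receives the extra seat.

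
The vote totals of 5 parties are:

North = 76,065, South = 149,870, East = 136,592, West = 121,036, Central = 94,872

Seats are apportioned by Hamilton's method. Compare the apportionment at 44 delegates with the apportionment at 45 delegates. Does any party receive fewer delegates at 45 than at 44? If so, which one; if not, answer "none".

At 44 seats: North 6, South 12, East 10, West 9, Central 7.
At 45 seats: North 6, South 12, East 11, West 9, Central 7.
No party's allocation decreased.

none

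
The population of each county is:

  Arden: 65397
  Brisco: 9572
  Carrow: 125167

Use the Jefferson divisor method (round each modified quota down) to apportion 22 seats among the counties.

Arden: 7, Brisco: 1, Carrow: 14

Standard divisor 200136/22 ≈ 9097.091; standard quotas: Arden 7.189, Brisco 1.052, Carrow 13.759.
Rounding down gives 7, 1, 13 = 21 seats, so the divisor must be adjusted.
With modified divisor 8600: modified quotas Arden 7.604, Brisco 1.113, Carrow 14.554.
Rounding down: Arden 7, Brisco 1, Carrow 14 (total 22).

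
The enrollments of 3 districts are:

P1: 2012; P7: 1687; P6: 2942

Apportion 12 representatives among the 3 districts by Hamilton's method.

The standard divisor is 6641/12 ≈ 553.417.
Standard quotas: P1 3.636, P7 3.048, P6 5.316.
Lower quotas: P1 3, P7 3, P6 5 (sum 11, leaving 1 seat).
Remainders in descending order: P1 0.636, P6 0.316, P7 0.048.
Largest remainder: P1 receives the extra seat.

P1: 4; P7: 3; P6: 5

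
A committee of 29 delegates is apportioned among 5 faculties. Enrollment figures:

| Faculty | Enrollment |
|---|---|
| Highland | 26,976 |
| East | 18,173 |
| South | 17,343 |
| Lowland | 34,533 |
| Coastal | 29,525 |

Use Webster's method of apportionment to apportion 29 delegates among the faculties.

Highland 6, East 4, South 4, Lowland 8, Coastal 7

Standard divisor 126550/29 ≈ 4363.793; standard quotas: Highland 6.182, East 4.164, South 3.974, Lowland 7.914, Coastal 6.766.
Rounding to the nearest integer gives Highland 6, East 4, South 4, Lowland 8, Coastal 7 — total 29, matching the house size, so no adjustment is needed.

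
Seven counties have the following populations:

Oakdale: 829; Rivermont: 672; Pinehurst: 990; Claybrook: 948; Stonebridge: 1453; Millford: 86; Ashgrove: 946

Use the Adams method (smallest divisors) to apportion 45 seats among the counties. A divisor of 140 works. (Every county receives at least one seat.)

Oakdale=6, Rivermont=5, Pinehurst=8, Claybrook=7, Stonebridge=11, Millford=1, Ashgrove=7

With modified divisor 140: modified quotas Oakdale 5.921, Rivermont 4.800, Pinehurst 7.071, Claybrook 6.771, Stonebridge 10.379, Millford 0.614, Ashgrove 6.757.
Rounding up: Oakdale 6, Rivermont 5, Pinehurst 8, Claybrook 7, Stonebridge 11, Millford 1, Ashgrove 7 (total 45).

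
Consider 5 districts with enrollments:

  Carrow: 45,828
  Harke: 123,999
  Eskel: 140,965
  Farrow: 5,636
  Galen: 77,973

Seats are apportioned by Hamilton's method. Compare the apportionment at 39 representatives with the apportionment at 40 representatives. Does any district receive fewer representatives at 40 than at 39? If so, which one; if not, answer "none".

Farrow

At 39 seats: Carrow 4, Harke 12, Eskel 14, Farrow 1, Galen 8.
At 40 seats: Carrow 5, Harke 13, Eskel 14, Farrow 0, Galen 8.
Farrow drops from 1 to 0.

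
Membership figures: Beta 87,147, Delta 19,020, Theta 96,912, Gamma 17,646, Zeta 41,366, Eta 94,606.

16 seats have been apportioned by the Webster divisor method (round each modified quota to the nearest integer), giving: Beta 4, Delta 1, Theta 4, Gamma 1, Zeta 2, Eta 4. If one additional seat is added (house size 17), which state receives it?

Theta

Priority for the next seat is population ÷ (current seats + 0.5).
Priorities: Beta 19366.000, Delta 12680.000, Theta 21536.000, Gamma 11764.000, Zeta 16546.400, Eta 21023.556.
Highest priority: Theta.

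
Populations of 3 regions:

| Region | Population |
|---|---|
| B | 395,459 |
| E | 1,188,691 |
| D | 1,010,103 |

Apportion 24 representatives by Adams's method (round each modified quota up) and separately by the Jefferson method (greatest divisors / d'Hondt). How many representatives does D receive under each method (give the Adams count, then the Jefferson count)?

9 and 10

Adams: B 4, E 11, D 9.
Jefferson: B 3, E 11, D 10.
D gets 9 under Adams and 10 under Jefferson.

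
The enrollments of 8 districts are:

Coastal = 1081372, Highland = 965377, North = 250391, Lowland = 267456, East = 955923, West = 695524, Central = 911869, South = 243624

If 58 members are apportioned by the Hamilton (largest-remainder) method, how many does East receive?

Total 5371536; standard divisor 5371536/58 ≈ 92612.69.
Standard quotas: Coastal 11.6763, Highland 10.4238, North 2.7036, Lowland 2.8879, East 10.3217, West 7.5100, Central 9.8460, South 2.6306.
Lower quotas: Coastal 11, Highland 10, North 2, Lowland 2, East 10, West 7, Central 9, South 2 (sum 53, leaving 5 seats).
Remainders in descending order: Lowland 0.8879, Central 0.8460, North 0.7036, Coastal 0.6763, South 0.6306, West 0.5100, Highland 0.4238, East 0.3217.
The surplus seats go to Lowland, Central, North, Coastal, South.
East receives 10.

10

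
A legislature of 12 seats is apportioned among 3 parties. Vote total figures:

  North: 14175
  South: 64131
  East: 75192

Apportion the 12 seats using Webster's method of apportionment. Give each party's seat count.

North=1, South=5, East=6

Standard divisor 153498/12 ≈ 12791.5; standard quotas: North 1.108, South 5.014, East 5.878.
Rounding to the nearest integer gives North 1, South 5, East 6 — total 12, matching the house size, so no adjustment is needed.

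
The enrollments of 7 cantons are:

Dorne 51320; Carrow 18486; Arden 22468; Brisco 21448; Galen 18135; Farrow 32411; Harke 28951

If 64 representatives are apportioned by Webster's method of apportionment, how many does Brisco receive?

Standard divisor 193219/64 ≈ 3019.047; standard quotas: Dorne 16.999, Carrow 6.123, Arden 7.442, Brisco 7.104, Galen 6.007, Farrow 10.736, Harke 9.589.
Rounding to the nearest integer gives Dorne 17, Carrow 6, Arden 7, Brisco 7, Galen 6, Farrow 11, Harke 10 — total 64, matching the house size, so no adjustment is needed.
Brisco receives 7.

7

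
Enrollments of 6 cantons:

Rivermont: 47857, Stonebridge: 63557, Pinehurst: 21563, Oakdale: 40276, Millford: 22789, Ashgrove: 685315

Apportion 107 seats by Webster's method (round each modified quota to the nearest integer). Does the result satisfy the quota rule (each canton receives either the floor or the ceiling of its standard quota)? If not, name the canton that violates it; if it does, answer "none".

Ashgrove

Standard quotas: Rivermont 5.810, Stonebridge 7.716, Pinehurst 2.618, Oakdale 4.890, Millford 2.767, Ashgrove 83.200.
Webster allocation: Rivermont 6, Stonebridge 8, Pinehurst 3, Oakdale 5, Millford 3, Ashgrove 82.
Ashgrove has quota 83.200 (lower 83, upper 84) but receives 82 — outside the quota interval.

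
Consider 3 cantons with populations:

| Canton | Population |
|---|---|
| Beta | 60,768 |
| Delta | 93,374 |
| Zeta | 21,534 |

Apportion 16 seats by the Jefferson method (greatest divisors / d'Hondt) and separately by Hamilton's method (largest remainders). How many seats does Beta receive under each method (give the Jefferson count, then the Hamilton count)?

5 and 6

Jefferson: Beta 5, Delta 9, Zeta 2.
Hamilton: Beta 6, Delta 8, Zeta 2.
Beta gets 5 under Jefferson and 6 under Hamilton.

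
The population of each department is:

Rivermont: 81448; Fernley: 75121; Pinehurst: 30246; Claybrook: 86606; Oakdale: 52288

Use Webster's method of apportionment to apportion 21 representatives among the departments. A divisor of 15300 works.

With modified divisor 15300: modified quotas Rivermont 5.323, Fernley 4.910, Pinehurst 1.977, Claybrook 5.661, Oakdale 3.418.
Rounding to the nearest integer: Rivermont 5, Fernley 5, Pinehurst 2, Claybrook 6, Oakdale 3 (total 21).

Rivermont=5, Fernley=5, Pinehurst=2, Claybrook=6, Oakdale=3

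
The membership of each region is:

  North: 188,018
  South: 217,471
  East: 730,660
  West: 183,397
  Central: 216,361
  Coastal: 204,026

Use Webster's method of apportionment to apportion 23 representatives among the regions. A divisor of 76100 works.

With modified divisor 76100: modified quotas North 2.471, South 2.858, East 9.601, West 2.410, Central 2.843, Coastal 2.681.
Rounding to the nearest integer: North 2, South 3, East 10, West 2, Central 3, Coastal 3 (total 23).

North: 2, South: 3, East: 10, West: 2, Central: 3, Coastal: 3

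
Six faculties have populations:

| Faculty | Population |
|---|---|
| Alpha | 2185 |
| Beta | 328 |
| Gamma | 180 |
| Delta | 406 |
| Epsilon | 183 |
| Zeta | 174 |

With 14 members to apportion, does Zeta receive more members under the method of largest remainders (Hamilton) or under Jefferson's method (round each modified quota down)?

Hamilton

Hamilton: Alpha 9, Beta 1, Gamma 1, Delta 1, Epsilon 1, Zeta 1.
Jefferson: Alpha 11, Beta 1, Gamma 0, Delta 2, Epsilon 0, Zeta 0.
Zeta gets 1 under Hamilton and 0 under Jefferson.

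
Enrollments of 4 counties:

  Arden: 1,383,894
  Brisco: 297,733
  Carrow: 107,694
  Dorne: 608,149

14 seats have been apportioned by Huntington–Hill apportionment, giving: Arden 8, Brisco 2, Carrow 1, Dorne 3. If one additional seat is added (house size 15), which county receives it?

Priority for the next seat is population ÷ (√(s·(s+1))).
Priorities: Arden 163093.472, Brisco 121548.988, Carrow 76151.158, Dorne 175557.494.
Highest priority: Dorne.

Dorne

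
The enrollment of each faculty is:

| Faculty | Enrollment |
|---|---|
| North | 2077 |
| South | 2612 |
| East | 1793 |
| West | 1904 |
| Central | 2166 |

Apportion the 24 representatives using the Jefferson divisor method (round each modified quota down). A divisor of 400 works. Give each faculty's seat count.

North 5, South 6, East 4, West 4, Central 5

With modified divisor 400: modified quotas North 5.192, South 6.530, East 4.482, West 4.760, Central 5.415.
Rounding down: North 5, South 6, East 4, West 4, Central 5 (total 24).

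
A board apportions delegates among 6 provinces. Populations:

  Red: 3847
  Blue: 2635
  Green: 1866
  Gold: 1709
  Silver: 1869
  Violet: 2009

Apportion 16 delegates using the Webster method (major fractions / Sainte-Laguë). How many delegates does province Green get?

Standard divisor 13935/16 ≈ 870.938; standard quotas: Red 4.417, Blue 3.025, Green 2.143, Gold 1.962, Silver 2.146, Violet 2.307.
Rounding to the nearest integer gives 4, 3, 2, 2, 2, 2 = 15 seats, so the divisor must be adjusted.
With modified divisor 830: modified quotas Red 4.635, Blue 3.175, Green 2.248, Gold 2.059, Silver 2.252, Violet 2.420.
Rounding to the nearest integer: Red 5, Blue 3, Green 2, Gold 2, Silver 2, Violet 2 (total 16).
Green receives 2.

2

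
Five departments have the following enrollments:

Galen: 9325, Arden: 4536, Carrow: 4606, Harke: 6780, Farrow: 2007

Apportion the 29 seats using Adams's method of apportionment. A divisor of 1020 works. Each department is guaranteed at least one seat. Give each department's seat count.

With modified divisor 1020: modified quotas Galen 9.142, Arden 4.447, Carrow 4.516, Harke 6.647, Farrow 1.968.
Rounding up: Galen 10, Arden 5, Carrow 5, Harke 7, Farrow 2 (total 29).

Galen 10, Arden 5, Carrow 5, Harke 7, Farrow 2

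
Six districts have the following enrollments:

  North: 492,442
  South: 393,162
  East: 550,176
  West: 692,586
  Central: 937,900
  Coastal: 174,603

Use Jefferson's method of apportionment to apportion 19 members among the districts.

North 3; South 2; East 3; West 4; Central 6; Coastal 1

Standard divisor 3240869/19 ≈ 170572.053; standard quotas: North 2.887, South 2.305, East 3.225, West 4.060, Central 5.499, Coastal 1.024.
Rounding down gives 2, 2, 3, 4, 5, 1 = 17 seats, so the divisor must be adjusted.
With modified divisor 147400: modified quotas North 3.341, South 2.667, East 3.733, West 4.699, Central 6.363, Coastal 1.185.
Rounding down: North 3, South 2, East 3, West 4, Central 6, Coastal 1 (total 19).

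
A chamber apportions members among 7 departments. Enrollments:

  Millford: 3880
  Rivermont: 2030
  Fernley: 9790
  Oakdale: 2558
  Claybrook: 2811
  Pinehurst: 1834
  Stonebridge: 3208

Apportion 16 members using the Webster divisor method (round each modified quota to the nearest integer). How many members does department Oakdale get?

Standard divisor 26111/16 ≈ 1631.938; standard quotas: Millford 2.378, Rivermont 1.244, Fernley 5.999, Oakdale 1.567, Claybrook 1.722, Pinehurst 1.124, Stonebridge 1.966.
Rounding to the nearest integer gives Millford 2, Rivermont 1, Fernley 6, Oakdale 2, Claybrook 2, Pinehurst 1, Stonebridge 2 — total 16, matching the house size, so no adjustment is needed.
Oakdale receives 2.

2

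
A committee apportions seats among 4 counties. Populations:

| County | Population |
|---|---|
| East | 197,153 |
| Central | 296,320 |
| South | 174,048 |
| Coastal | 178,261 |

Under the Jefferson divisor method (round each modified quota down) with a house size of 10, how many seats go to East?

Standard divisor 845782/10 ≈ 84578.2; standard quotas: East 2.331, Central 3.504, South 2.058, Coastal 2.108.
Rounding down gives 2, 3, 2, 2 = 9 seats, so the divisor must be adjusted.
With modified divisor 69900: modified quotas East 2.821, Central 4.239, South 2.490, Coastal 2.550.
Rounding down: East 2, Central 4, South 2, Coastal 2 (total 10).
East receives 2.

2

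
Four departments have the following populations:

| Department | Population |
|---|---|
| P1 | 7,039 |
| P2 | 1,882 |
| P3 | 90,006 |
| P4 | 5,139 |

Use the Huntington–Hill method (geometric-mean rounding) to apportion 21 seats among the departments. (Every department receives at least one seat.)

With divisor 5061: modified quotas P1 1.391, P2 0.372, P3 17.784, P4 1.015.
Geometric-mean thresholds: P1 √(1·2)=1.414, P2 (min 1), P3 √(17·18)=17.493, P4 √(1·2)=1.414.
Each quota rounded against its threshold gives P1 1, P2 1, P3 18, P4 1 (total 21).

P1: 1; P2: 1; P3: 18; P4: 1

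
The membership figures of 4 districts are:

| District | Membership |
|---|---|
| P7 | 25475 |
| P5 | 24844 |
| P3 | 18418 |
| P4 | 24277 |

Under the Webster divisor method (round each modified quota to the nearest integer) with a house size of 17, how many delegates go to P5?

5

Standard divisor 93014/17 ≈ 5471.412; standard quotas: P7 4.656, P5 4.541, P3 3.366, P4 4.437.
Rounding to the nearest integer gives P7 5, P5 5, P3 3, P4 4 — total 17, matching the house size, so no adjustment is needed.
P5 receives 5.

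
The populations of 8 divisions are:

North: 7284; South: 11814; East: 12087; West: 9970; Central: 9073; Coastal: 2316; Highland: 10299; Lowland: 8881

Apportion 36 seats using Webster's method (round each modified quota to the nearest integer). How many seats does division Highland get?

Standard divisor 71724/36 ≈ 1992.333; standard quotas: North 3.656, South 5.930, East 6.067, West 5.004, Central 4.554, Coastal 1.162, Highland 5.169, Lowland 4.458.
Rounding to the nearest integer gives North 4, South 6, East 6, West 5, Central 5, Coastal 1, Highland 5, Lowland 4 — total 36, matching the house size, so no adjustment is needed.
Highland receives 5.

5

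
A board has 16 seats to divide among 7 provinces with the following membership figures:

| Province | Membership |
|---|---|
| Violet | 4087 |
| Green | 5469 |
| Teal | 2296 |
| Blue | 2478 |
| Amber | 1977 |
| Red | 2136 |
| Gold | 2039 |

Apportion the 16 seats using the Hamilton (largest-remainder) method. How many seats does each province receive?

Standard divisor: 20482 ÷ 16 ≈ 1280.125.
Standard quotas: Violet 3.1927, Green 4.2722, Teal 1.7936, Blue 1.9357, Amber 1.5444, Red 1.6686, Gold 1.5928.
Lower quotas: Violet 3, Green 4, Teal 1, Blue 1, Amber 1, Red 1, Gold 1 (sum 12, leaving 4 seats).
Remainders in descending order: Blue 0.9357, Teal 0.7936, Red 0.6686, Gold 0.5928, Amber 0.5444, Green 0.2722, Violet 0.1927.
The surplus seats go to Blue, Teal, Red, Gold.

Violet 3, Green 4, Teal 2, Blue 2, Amber 1, Red 2, Gold 2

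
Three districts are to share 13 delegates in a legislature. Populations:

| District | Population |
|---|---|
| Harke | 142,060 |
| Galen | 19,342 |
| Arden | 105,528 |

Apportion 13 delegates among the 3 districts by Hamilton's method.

Harke: 7, Galen: 1, Arden: 5

Standard divisor: 266930 ÷ 13 ≈ 20533.077.
Standard quotas: Harke 6.9186, Galen 0.9420, Arden 5.1394.
Lower quotas: Harke 6, Galen 0, Arden 5 (sum 11, leaving 2 seats).
Remainders in descending order: Galen 0.9420, Harke 0.9186, Arden 0.1394.
Largest remainders: Galen, Harke receive the extra seats.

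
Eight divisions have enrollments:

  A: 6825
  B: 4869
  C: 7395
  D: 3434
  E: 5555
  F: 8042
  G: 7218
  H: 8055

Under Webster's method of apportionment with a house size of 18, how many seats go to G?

2

Standard divisor 51393/18 ≈ 2855.167; standard quotas: A 2.390, B 1.705, C 2.590, D 1.203, E 1.946, F 2.817, G 2.528, H 2.821.
Rounding to the nearest integer gives 2, 2, 3, 1, 2, 3, 3, 3 = 19 seats, so the divisor must be adjusted.
With modified divisor 2920: modified quotas A 2.337, B 1.667, C 2.533, D 1.176, E 1.902, F 2.754, G 2.472, H 2.759.
Rounding to the nearest integer: A 2, B 2, C 3, D 1, E 2, F 3, G 2, H 3 (total 18).
G receives 2.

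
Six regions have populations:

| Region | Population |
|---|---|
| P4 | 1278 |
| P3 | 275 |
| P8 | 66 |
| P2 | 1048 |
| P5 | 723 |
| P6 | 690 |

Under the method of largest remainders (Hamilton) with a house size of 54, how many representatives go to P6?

9

Total 4080; standard divisor 4080/54 ≈ 75.556.
Standard quotas: P4 16.915, P3 3.640, P8 0.874, P2 13.871, P5 9.569, P6 9.132.
Lower quotas: P4 16, P3 3, P8 0, P2 13, P5 9, P6 9 (sum 50, leaving 4 seats).
Remainders in descending order: P4 0.915, P8 0.874, P2 0.871, P3 0.640, P5 0.569, P6 0.132.
Largest remainders: P4, P8, P2, P3 receive the extra seats.
P6 receives 9.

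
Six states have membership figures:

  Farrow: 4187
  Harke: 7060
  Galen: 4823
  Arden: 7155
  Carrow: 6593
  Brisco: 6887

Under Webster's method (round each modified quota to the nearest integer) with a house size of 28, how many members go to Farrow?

3

Standard divisor 36705/28 ≈ 1310.893; standard quotas: Farrow 3.194, Harke 5.386, Galen 3.679, Arden 5.458, Carrow 5.029, Brisco 5.254.
Rounding to the nearest integer gives 3, 5, 4, 5, 5, 5 = 27 seats, so the divisor must be adjusted.
With modified divisor 1290: modified quotas Farrow 3.246, Harke 5.473, Galen 3.739, Arden 5.547, Carrow 5.111, Brisco 5.339.
Rounding to the nearest integer: Farrow 3, Harke 5, Galen 4, Arden 6, Carrow 5, Brisco 5 (total 28).
Farrow receives 3.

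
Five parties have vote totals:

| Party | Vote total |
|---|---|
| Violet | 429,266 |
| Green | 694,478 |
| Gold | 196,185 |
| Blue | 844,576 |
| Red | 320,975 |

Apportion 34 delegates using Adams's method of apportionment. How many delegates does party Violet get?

6

Standard divisor 2485480/34 ≈ 73102.353; standard quotas: Violet 5.872, Green 9.500, Gold 2.684, Blue 11.553, Red 4.391.
Rounding up gives 6, 10, 3, 12, 5 = 36 seats, so the divisor must be adjusted.
With modified divisor 78700: modified quotas Violet 5.454, Green 8.824, Gold 2.493, Blue 10.732, Red 4.078.
Rounding up: Violet 6, Green 9, Gold 3, Blue 11, Red 5 (total 34).
Violet receives 6.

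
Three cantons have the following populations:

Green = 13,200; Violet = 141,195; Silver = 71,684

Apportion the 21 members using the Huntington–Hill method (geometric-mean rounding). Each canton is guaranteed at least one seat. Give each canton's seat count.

Green 1; Violet 13; Silver 7

With divisor 10764: modified quotas Green 1.226, Violet 13.117, Silver 6.660.
Geometric-mean thresholds: Green √(1·2)=1.414, Violet √(13·14)=13.491, Silver √(6·7)=6.481.
Each quota rounded against its threshold gives Green 1, Violet 13, Silver 7 (total 21).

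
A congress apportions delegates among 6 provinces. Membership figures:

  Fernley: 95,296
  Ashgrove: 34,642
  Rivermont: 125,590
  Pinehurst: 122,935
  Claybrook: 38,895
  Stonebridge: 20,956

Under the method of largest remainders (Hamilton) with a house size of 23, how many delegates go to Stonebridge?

1

Standard divisor: 438314 ÷ 23 ≈ 19057.13.
Standard quotas: Fernley 5.0005, Ashgrove 1.8178, Rivermont 6.5902, Pinehurst 6.4509, Claybrook 2.0410, Stonebridge 1.0996.
Lower quotas: Fernley 5, Ashgrove 1, Rivermont 6, Pinehurst 6, Claybrook 2, Stonebridge 1 (sum 21, leaving 2 seats).
Remainders in descending order: Ashgrove 0.8178, Rivermont 0.5902, Pinehurst 0.4509, Stonebridge 0.0996, Claybrook 0.0410, Fernley 0.0005.
Largest remainders: Ashgrove, Rivermont receive the extra seats.
Stonebridge receives 1.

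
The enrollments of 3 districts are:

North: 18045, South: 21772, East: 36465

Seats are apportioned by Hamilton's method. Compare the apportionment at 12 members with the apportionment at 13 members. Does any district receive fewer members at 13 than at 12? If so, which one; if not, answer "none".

none

At 12 seats: North 3, South 3, East 6.
At 13 seats: North 3, South 4, East 6.
No district's allocation decreased.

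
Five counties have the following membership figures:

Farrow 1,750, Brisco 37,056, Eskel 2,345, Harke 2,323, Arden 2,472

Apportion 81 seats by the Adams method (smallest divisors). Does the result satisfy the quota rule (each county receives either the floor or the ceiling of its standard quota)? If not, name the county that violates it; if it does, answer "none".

Brisco

Standard quotas: Farrow 3.085, Brisco 65.327, Eskel 4.134, Harke 4.095, Arden 4.358.
Adams allocation: Farrow 3, Brisco 64, Eskel 5, Harke 4, Arden 5.
Brisco has quota 65.327 (lower 65, upper 66) but receives 64 — outside the quota interval.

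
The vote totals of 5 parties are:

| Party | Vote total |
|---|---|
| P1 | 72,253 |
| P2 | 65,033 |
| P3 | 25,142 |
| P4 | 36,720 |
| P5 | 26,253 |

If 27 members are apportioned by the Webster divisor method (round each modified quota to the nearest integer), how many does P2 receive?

Standard divisor 225401/27 ≈ 8348.185; standard quotas: P1 8.655, P2 7.790, P3 3.012, P4 4.399, P5 3.145.
Rounding to the nearest integer gives P1 9, P2 8, P3 3, P4 4, P5 3 — total 27, matching the house size, so no adjustment is needed.
P2 receives 8.

8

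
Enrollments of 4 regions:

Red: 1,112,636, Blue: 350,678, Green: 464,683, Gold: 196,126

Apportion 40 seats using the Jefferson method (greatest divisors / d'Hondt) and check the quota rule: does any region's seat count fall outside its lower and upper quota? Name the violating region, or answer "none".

Red

Standard quotas: Red 20.952, Blue 6.604, Green 8.751, Gold 3.693.
Jefferson allocation: Red 22, Blue 6, Green 9, Gold 3.
Red has quota 20.952 (lower 20, upper 21) but receives 22 — outside the quota interval.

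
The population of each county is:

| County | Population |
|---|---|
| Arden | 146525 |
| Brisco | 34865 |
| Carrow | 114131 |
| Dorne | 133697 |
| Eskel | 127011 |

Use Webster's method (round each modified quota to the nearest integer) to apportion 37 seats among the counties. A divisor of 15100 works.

With modified divisor 15100: modified quotas Arden 9.704, Brisco 2.309, Carrow 7.558, Dorne 8.854, Eskel 8.411.
Rounding to the nearest integer: Arden 10, Brisco 2, Carrow 8, Dorne 9, Eskel 8 (total 37).

Arden 10; Brisco 2; Carrow 8; Dorne 9; Eskel 8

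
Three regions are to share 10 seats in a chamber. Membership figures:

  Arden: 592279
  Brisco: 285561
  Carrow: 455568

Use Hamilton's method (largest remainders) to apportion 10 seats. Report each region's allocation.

Arden 5; Brisco 2; Carrow 3

Total 1333408; standard divisor 1333408/10 ≈ 133340.8.
Standard quotas: Arden 4.4418, Brisco 2.1416, Carrow 3.4166.
Lower quotas: Arden 4, Brisco 2, Carrow 3 (sum 9, leaving 1 seat).
Remainders in descending order: Arden 0.4418, Carrow 0.4166, Brisco 0.1416.
The surplus seat goes to Arden.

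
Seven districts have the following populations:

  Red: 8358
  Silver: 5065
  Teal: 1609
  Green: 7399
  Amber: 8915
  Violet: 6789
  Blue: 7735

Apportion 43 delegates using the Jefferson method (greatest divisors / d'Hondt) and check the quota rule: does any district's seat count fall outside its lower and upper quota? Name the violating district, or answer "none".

none

Standard quotas: Red 7.835, Silver 4.748, Teal 1.508, Green 6.936, Amber 8.357, Violet 6.364, Blue 7.251.
Jefferson allocation: Red 8, Silver 5, Teal 1, Green 7, Amber 9, Violet 6, Blue 7.
Every allocation lies between the lower and upper quota.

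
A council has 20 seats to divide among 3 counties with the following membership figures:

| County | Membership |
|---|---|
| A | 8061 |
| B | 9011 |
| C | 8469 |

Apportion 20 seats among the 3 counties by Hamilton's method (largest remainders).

A: 6, B: 7, C: 7

The standard divisor is 25541/20 ≈ 1277.05.
Standard quotas: A 6.3122, B 7.0561, C 6.6317.
Lower quotas: A 6, B 7, C 6 (sum 19, leaving 1 seat).
Remainders in descending order: C 0.6317, A 0.3122, B 0.0561.
The surplus seat goes to C.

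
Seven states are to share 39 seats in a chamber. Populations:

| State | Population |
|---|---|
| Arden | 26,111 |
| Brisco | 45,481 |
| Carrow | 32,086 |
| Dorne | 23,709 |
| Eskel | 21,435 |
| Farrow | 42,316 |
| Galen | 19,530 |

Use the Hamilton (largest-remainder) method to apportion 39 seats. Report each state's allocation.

Standard divisor: 210668 ÷ 39 ≈ 5401.744.
Standard quotas: Arden 4.8338, Brisco 8.4197, Carrow 5.9399, Dorne 4.3891, Eskel 3.9682, Farrow 7.8338, Galen 3.6155.
Lower quotas: Arden 4, Brisco 8, Carrow 5, Dorne 4, Eskel 3, Farrow 7, Galen 3 (sum 34, leaving 5 seats).
Remainders in descending order: Eskel 0.9682, Carrow 0.9399, Arden 0.8338, Farrow 0.8338, Galen 0.6155, Brisco 0.4197, Dorne 0.3891.
Largest remainders: Eskel, Carrow, Arden, Farrow, Galen receive the extra seats.

Arden 5, Brisco 8, Carrow 6, Dorne 4, Eskel 4, Farrow 8, Galen 4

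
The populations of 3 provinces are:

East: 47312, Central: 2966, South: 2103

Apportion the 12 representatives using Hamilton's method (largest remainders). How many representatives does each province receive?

East: 11, Central: 1, South: 0

The standard divisor is 52381/12 ≈ 4365.083.
Standard quotas: East 10.8387, Central 0.6795, South 0.4818.
Lower quotas: East 10, Central 0, South 0 (sum 10, leaving 2 seats).
Remainders in descending order: East 0.8387, Central 0.6795, South 0.4818.
The surplus seats go to East, Central.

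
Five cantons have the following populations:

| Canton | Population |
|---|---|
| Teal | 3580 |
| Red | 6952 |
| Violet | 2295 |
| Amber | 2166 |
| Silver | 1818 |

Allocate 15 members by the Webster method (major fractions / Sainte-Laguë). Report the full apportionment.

Teal: 3, Red: 6, Violet: 2, Amber: 2, Silver: 2

Standard divisor 16811/15 ≈ 1120.733; standard quotas: Teal 3.194, Red 6.203, Violet 2.048, Amber 1.933, Silver 1.622.
Rounding to the nearest integer gives Teal 3, Red 6, Violet 2, Amber 2, Silver 2 — total 15, matching the house size, so no adjustment is needed.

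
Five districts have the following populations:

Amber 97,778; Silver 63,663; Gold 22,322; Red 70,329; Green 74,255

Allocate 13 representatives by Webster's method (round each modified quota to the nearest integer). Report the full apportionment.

Standard divisor 328347/13 ≈ 25257.462; standard quotas: Amber 3.871, Silver 2.521, Gold 0.884, Red 2.784, Green 2.940.
Rounding to the nearest integer gives 4, 3, 1, 3, 3 = 14 seats, so the divisor must be adjusted.
With modified divisor 26700: modified quotas Amber 3.662, Silver 2.384, Gold 0.836, Red 2.634, Green 2.781.
Rounding to the nearest integer: Amber 4, Silver 2, Gold 1, Red 3, Green 3 (total 13).

Amber=4; Silver=2; Gold=1; Red=3; Green=3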